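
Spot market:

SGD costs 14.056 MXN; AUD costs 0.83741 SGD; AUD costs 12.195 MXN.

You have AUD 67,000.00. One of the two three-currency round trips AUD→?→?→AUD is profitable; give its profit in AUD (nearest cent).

Profit: AUD 2,415.54

Profitable loop is AUD → MXN → SGD → AUD:
AUD 67,000.00 × 12.195 = MXN 817,065.00
MXN 817,065.00 ÷ 14.056 = SGD 58,129.27
SGD 58,129.27 ÷ 0.83741 = AUD 69,415.54
Profit = AUD 69,415.54 − AUD 67,000.00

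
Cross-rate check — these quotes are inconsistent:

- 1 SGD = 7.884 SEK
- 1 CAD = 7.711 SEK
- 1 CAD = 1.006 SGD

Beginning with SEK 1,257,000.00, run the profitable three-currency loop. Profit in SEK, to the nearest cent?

Profitable loop is SEK → CAD → SGD → SEK:
SEK 1,257,000.00 ÷ 7.711 = CAD 163,013.88
CAD 163,013.88 × 1.006 = SGD 163,991.96
SGD 163,991.96 × 7.884 = SEK 1,292,912.61
Profit = SEK 1,292,912.61 − SEK 1,257,000.00

Profit: SEK 35,912.61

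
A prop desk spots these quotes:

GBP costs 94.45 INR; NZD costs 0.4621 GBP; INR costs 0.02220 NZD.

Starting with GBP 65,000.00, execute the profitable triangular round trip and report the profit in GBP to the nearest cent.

Profitable loop is GBP → NZD → INR → GBP:
GBP 65,000.00 ÷ 0.4621 = NZD 140,662.19
NZD 140,662.19 ÷ 0.02220 = INR 6,336,134.88
INR 6,336,134.88 ÷ 94.45 = GBP 67,084.54
Profit = GBP 67,084.54 − GBP 65,000.00

Profit: GBP 2,084.54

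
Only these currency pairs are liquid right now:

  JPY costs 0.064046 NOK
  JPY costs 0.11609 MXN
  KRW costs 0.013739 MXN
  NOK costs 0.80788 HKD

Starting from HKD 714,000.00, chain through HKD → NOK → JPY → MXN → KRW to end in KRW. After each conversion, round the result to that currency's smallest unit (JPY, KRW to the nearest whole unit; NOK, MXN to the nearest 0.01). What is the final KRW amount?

KRW 116,600,132

HKD 714,000.00 ÷ 0.80788 = NOK 883,794.62
NOK 883,794.62 ÷ 0.064046 = JPY 13,799,373
JPY 13,799,373 × 0.11609 = MXN 1,601,969.21
MXN 1,601,969.21 ÷ 0.013739 = KRW 116,600,132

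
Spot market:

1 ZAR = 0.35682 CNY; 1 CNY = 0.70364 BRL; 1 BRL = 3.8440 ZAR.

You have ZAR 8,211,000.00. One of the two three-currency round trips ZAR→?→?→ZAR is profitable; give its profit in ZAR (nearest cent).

Profitable loop is ZAR → BRL → CNY → ZAR:
ZAR 8,211,000.00 ÷ 3.8440 = BRL 2,136,056.19
BRL 2,136,056.19 ÷ 0.70364 = CNY 3,035,723.08
CNY 3,035,723.08 ÷ 0.35682 = ZAR 8,507,715.61
Profit = ZAR 8,507,715.61 − ZAR 8,211,000.00

Profit: ZAR 296,715.61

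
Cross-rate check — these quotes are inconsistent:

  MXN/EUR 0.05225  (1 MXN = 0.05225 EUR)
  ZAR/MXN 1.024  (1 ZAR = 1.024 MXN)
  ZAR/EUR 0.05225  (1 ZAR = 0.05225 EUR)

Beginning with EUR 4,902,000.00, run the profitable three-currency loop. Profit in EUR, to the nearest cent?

Profit: EUR 117,648.00

Profitable loop is EUR → ZAR → MXN → EUR:
EUR 4,902,000.00 ÷ 0.05225 = ZAR 93,818,181.82
ZAR 93,818,181.82 × 1.024 = MXN 96,069,818.18
MXN 96,069,818.18 × 0.05225 = EUR 5,019,648.00
Profit = EUR 5,019,648.00 − EUR 4,902,000.00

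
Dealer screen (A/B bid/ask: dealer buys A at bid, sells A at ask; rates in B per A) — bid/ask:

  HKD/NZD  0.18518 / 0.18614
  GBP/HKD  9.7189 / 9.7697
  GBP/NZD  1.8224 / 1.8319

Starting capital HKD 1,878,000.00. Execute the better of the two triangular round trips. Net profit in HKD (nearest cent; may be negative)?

Net profit: HKD 3,994.53

Best loop HKD → GBP → NZD → HKD:
HKD 1,878,000.00 ÷ 9.7697 (buy GBP at ask) = GBP 192,226.99
GBP 192,226.99 × 1.8224 (sell GBP at bid) = NZD 350,314.46
NZD 350,314.46 ÷ 0.18614 (buy HKD at ask) = HKD 1,881,994.53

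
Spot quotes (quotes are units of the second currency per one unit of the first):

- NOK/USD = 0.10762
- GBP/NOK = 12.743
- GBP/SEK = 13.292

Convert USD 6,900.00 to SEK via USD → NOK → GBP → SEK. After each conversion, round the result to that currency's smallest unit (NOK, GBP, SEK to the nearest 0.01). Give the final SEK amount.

USD 6,900.00 ÷ 0.10762 = NOK 64,114.48
NOK 64,114.48 ÷ 12.743 = GBP 5,031.35
GBP 5,031.35 × 13.292 = SEK 66,876.70

SEK 66,876.70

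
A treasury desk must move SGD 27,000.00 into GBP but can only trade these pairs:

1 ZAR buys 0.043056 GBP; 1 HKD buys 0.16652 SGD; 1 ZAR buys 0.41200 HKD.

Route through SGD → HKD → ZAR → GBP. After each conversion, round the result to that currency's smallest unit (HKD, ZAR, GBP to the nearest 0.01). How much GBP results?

SGD 27,000.00 ÷ 0.16652 = HKD 162,142.69
HKD 162,142.69 ÷ 0.41200 = ZAR 393,550.22
ZAR 393,550.22 × 0.043056 = GBP 16,944.70

GBP 16,944.70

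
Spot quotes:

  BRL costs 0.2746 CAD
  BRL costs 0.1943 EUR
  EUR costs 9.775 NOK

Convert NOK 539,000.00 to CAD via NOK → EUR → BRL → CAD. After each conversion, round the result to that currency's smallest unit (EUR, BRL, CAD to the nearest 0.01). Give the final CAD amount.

CAD 77,929.10

NOK 539,000.00 ÷ 9.775 = EUR 55,140.66
EUR 55,140.66 ÷ 0.1943 = BRL 283,791.35
BRL 283,791.35 × 0.2746 = CAD 77,929.10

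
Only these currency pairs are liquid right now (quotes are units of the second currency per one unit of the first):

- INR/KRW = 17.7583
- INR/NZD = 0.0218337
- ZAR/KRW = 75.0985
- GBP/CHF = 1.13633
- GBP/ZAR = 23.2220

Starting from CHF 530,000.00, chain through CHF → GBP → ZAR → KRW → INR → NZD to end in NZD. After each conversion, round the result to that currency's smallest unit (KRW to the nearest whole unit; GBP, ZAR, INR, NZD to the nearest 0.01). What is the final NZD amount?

NZD 1,000,065.01

CHF 530,000.00 ÷ 1.13633 = GBP 466,413.81
GBP 466,413.81 × 23.2220 = ZAR 10,831,061.50
ZAR 10,831,061.50 × 75.0985 = KRW 813,396,472
KRW 813,396,472 ÷ 17.7583 = INR 45,803,735.27
INR 45,803,735.27 × 0.0218337 = NZD 1,000,065.01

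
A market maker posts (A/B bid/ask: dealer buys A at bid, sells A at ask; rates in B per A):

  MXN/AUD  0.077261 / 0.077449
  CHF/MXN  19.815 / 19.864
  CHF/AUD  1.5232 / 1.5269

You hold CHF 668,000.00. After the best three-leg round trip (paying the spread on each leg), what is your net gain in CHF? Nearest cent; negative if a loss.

Best loop CHF → MXN → AUD → CHF:
CHF 668,000.00 × 19.815 (sell CHF at bid) = MXN 13,236,420.00
MXN 13,236,420.00 × 0.077261 (sell MXN at bid) = AUD 1,022,659.05
AUD 1,022,659.05 ÷ 1.5269 (buy CHF at ask) = CHF 669,761.64

Net profit: CHF 1,761.64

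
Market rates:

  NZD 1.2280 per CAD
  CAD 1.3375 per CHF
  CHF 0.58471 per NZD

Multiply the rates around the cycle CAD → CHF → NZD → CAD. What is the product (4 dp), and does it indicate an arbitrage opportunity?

1.0413 (arbitrage exists)

Around CAD → CHF → NZD → CAD: 1 ÷ 1.3375 ÷ 0.58471 ÷ 1.2280 = 1.041280
Product > 1; profitable direction is CAD → CHF → NZD → CAD.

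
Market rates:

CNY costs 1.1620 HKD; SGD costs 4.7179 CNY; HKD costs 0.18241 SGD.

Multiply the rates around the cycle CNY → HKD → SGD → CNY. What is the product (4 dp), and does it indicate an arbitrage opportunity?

1.0000 (no arbitrage)

Around CNY → HKD → SGD → CNY: 1 × 1.1620 × 0.18241 × 4.7179 = 1.000008
Product ≈ 1 (deviation 0.001%, within rounding noise).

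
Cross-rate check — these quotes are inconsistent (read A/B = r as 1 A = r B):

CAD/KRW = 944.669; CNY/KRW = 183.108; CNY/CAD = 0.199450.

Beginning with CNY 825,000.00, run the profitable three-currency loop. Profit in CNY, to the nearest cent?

Profit: CNY 23,907.43

Profitable loop is CNY → CAD → KRW → CNY:
CNY 825,000.00 × 0.199450 = CAD 164,546.25
CAD 164,546.25 × 944.669 = KRW 155,441,741
KRW 155,441,741 ÷ 183.108 = CNY 848,907.43
Profit = CNY 848,907.43 − CNY 825,000.00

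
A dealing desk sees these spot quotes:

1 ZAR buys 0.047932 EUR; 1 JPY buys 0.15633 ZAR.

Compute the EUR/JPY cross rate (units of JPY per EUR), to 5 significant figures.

1 EUR ÷ 0.047932 = 20.8629 ZAR
20.8629 ZAR ÷ 0.15633 = 133.454 JPY

EUR/JPY = 133.45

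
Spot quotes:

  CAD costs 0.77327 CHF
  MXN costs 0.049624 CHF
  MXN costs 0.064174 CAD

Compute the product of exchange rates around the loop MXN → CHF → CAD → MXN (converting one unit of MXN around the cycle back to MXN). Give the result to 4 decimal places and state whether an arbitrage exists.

1.0000 (no arbitrage)

Around MXN → CHF → CAD → MXN: 1 × 0.049624 ÷ 0.77327 ÷ 0.064174 = 1.000003
Product ≈ 1 (deviation 0.000%, within rounding noise).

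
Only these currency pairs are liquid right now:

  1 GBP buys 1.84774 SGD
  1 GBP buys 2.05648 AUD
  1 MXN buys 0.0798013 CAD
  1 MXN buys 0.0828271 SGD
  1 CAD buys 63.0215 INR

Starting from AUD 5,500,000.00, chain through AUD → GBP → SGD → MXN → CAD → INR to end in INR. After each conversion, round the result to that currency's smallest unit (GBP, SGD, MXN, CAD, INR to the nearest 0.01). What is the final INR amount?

INR 300,058,066.63

AUD 5,500,000.00 ÷ 2.05648 = GBP 2,674,472.89
GBP 2,674,472.89 × 1.84774 = SGD 4,941,730.54
SGD 4,941,730.54 ÷ 0.0828271 = MXN 59,663,208.54
MXN 59,663,208.54 × 0.0798013 = CAD 4,761,201.60
CAD 4,761,201.60 × 63.0215 = INR 300,058,066.63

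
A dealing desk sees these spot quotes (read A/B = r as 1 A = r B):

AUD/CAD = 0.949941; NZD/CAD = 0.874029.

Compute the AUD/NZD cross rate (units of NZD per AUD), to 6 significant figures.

1 AUD × 0.949941 = 0.949941 CAD
0.949941 CAD ÷ 0.874029 = 1.08685 NZD

AUD/NZD = 1.08685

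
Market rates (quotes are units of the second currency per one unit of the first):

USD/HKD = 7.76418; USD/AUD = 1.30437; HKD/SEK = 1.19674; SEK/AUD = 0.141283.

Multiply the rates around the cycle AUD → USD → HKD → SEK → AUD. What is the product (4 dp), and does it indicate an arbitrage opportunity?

Around AUD → USD → HKD → SEK → AUD: 1 ÷ 1.30437 × 7.76418 × 1.19674 × 0.141283 = 1.006432
Product > 1; profitable direction is AUD → USD → HKD → SEK → AUD.

1.0064 (arbitrage exists)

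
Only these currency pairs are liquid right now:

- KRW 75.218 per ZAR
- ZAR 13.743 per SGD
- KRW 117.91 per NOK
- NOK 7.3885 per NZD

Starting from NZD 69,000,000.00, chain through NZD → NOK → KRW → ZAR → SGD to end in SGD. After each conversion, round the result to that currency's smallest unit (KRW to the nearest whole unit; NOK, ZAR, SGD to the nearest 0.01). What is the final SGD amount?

NZD 69,000,000.00 × 7.3885 = NOK 509,806,500.00
NOK 509,806,500.00 × 117.91 = KRW 60,111,284,415
KRW 60,111,284,415 ÷ 75.218 = ZAR 799,160,897.86
ZAR 799,160,897.86 ÷ 13.743 = SGD 58,150,396.41

SGD 58,150,396.41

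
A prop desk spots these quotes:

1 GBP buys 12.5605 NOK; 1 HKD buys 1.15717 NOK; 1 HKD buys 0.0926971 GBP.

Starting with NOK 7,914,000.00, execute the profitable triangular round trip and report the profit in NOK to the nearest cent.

Profit: NOK 48,912.72

Profitable loop is NOK → HKD → GBP → NOK:
NOK 7,914,000.00 ÷ 1.15717 = HKD 6,839,098.84
HKD 6,839,098.84 × 0.0926971 = GBP 633,964.63
GBP 633,964.63 × 12.5605 = NOK 7,962,912.72
Profit = NOK 7,962,912.72 − NOK 7,914,000.00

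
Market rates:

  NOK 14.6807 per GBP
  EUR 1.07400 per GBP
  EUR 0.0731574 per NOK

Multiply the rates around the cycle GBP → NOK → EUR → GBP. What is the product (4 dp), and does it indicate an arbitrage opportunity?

1.0000 (no arbitrage)

Around GBP → NOK → EUR → GBP: 1 × 14.6807 × 0.0731574 ÷ 1.07400 = 1.000002
Product ≈ 1 (deviation 0.000%, within rounding noise).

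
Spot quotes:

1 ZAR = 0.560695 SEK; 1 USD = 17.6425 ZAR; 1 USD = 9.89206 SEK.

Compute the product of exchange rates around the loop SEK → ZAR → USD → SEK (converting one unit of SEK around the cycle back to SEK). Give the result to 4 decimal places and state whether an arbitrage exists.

Around SEK → ZAR → USD → SEK: 1 ÷ 0.560695 ÷ 17.6425 × 9.89206 = 1.000000
Product ≈ 1 (deviation 0.000%, within rounding noise).

1.0000 (no arbitrage)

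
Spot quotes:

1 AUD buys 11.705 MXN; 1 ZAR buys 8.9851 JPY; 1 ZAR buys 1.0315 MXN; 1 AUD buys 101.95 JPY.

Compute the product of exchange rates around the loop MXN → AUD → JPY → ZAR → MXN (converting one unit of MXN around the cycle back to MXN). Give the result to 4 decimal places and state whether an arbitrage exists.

0.9999 (no arbitrage)

Around MXN → AUD → JPY → ZAR → MXN: 1 ÷ 11.705 × 101.95 ÷ 8.9851 × 1.0315 = 0.999913
Product ≈ 1 (deviation 0.009%, within rounding noise).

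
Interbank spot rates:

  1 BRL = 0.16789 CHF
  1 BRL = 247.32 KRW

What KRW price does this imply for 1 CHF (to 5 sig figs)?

1 CHF ÷ 0.16789 = 5.95628 BRL
5.95628 BRL × 247.32 = 1473.11 KRW

CHF/KRW = 1473.1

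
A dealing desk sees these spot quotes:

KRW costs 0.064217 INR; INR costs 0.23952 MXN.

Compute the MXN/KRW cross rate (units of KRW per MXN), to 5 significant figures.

1 MXN ÷ 0.23952 = 4.17502 INR
4.17502 INR ÷ 0.064217 = 65.0142 KRW

MXN/KRW = 65.014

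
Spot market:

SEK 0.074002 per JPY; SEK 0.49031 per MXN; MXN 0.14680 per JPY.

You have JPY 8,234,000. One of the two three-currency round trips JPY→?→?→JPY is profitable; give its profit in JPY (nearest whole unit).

Profit: JPY 231,596

Profitable loop is JPY → SEK → MXN → JPY:
JPY 8,234,000 × 0.074002 = SEK 609,332.47
SEK 609,332.47 ÷ 0.49031 = MXN 1,242,749.42
MXN 1,242,749.42 ÷ 0.14680 = JPY 8,465,596
Profit = JPY 8,465,596 − JPY 8,234,000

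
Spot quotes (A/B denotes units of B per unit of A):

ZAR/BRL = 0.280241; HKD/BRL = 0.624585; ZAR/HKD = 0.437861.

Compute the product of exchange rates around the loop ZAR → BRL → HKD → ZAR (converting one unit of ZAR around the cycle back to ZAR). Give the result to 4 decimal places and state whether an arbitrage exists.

Around ZAR → BRL → HKD → ZAR: 1 × 0.280241 ÷ 0.624585 ÷ 0.437861 = 1.024717
Product > 1; profitable direction is ZAR → BRL → HKD → ZAR.

1.0247 (arbitrage exists)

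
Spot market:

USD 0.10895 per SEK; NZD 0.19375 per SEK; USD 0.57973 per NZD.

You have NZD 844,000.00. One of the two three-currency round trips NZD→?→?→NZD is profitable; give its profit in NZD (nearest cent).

Profit: NZD 26,127.11

Profitable loop is NZD → USD → SEK → NZD:
NZD 844,000.00 × 0.57973 = USD 489,292.12
USD 489,292.12 ÷ 0.10895 = SEK 4,490,978.61
SEK 4,490,978.61 × 0.19375 = NZD 870,127.11
Profit = NZD 870,127.11 − NZD 844,000.00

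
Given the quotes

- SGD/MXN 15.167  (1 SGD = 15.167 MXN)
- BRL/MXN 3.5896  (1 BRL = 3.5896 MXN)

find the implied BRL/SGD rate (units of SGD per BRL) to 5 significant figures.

BRL/SGD = 0.23667

1 BRL × 3.5896 = 3.5896 MXN
3.5896 MXN ÷ 15.167 = 0.236672 SGD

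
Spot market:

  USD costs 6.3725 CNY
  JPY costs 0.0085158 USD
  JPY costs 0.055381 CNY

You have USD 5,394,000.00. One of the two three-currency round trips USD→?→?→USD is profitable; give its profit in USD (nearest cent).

Profitable loop is USD → JPY → CNY → USD:
USD 5,394,000.00 ÷ 0.0085158 = JPY 633,410,836
JPY 633,410,836 × 0.055381 = CNY 35,078,925.53
CNY 35,078,925.53 ÷ 6.3725 = USD 5,504,735.27
Profit = USD 5,504,735.27 − USD 5,394,000.00

Profit: USD 110,735.27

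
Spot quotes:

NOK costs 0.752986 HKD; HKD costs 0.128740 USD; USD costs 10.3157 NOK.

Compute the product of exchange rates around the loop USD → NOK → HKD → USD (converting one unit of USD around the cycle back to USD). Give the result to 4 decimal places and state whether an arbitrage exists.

1.0000 (no arbitrage)

Around USD → NOK → HKD → USD: 1 × 10.3157 × 0.752986 × 0.128740 = 0.999998
Product ≈ 1 (deviation 0.000%, within rounding noise).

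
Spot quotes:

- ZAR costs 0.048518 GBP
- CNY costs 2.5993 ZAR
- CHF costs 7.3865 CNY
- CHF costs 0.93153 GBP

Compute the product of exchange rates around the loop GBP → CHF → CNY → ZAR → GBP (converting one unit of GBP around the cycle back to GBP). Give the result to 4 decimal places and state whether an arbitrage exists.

Around GBP → CHF → CNY → ZAR → GBP: 1 ÷ 0.93153 × 7.3865 × 2.5993 × 0.048518 = 1.000003
Product ≈ 1 (deviation 0.000%, within rounding noise).

1.0000 (no arbitrage)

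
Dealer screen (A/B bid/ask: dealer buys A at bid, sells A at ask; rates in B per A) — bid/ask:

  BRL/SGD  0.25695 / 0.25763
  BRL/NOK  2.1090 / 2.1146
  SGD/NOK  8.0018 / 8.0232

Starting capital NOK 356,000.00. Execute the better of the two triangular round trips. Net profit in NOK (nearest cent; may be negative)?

Net profit: NOK 7,230.68

Best loop NOK → SGD → BRL → NOK:
NOK 356,000.00 ÷ 8.0232 (buy SGD at ask) = SGD 44,371.32
SGD 44,371.32 ÷ 0.25763 (buy BRL at ask) = BRL 172,228.87
BRL 172,228.87 × 2.1090 (sell BRL at bid) = NOK 363,230.68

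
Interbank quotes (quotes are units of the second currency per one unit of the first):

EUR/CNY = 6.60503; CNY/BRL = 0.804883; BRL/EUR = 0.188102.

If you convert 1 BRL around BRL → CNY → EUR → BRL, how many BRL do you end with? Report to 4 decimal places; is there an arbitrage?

1.0000 (no arbitrage)

Around BRL → CNY → EUR → BRL: 1 ÷ 0.804883 ÷ 6.60503 ÷ 0.188102 = 0.999998
Product ≈ 1 (deviation 0.000%, within rounding noise).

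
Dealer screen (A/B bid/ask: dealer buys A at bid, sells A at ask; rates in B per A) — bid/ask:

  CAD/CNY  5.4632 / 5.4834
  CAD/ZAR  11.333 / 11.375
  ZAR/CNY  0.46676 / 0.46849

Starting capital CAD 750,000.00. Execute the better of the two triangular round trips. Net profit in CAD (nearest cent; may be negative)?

Net profit: CAD 18,876.58

Best loop CAD → CNY → ZAR → CAD:
CAD 750,000.00 × 5.4632 (sell CAD at bid) = CNY 4,097,400.00
CNY 4,097,400.00 ÷ 0.46849 (buy ZAR at ask) = ZAR 8,745,971.10
ZAR 8,745,971.10 ÷ 11.375 (buy CAD at ask) = CAD 768,876.58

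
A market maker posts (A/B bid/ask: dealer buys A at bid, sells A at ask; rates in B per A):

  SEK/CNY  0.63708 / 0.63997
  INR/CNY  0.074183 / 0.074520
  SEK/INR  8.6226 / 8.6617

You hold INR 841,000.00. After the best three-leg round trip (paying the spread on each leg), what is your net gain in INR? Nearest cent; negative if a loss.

Best loop INR → CNY → SEK → INR:
INR 841,000.00 × 0.074183 (sell INR at bid) = CNY 62,387.90
CNY 62,387.90 ÷ 0.63997 (buy SEK at ask) = SEK 97,485.67
SEK 97,485.67 × 8.6226 (sell SEK at bid) = INR 840,579.92

Net result: INR -420.08 (no profitable arbitrage after spreads)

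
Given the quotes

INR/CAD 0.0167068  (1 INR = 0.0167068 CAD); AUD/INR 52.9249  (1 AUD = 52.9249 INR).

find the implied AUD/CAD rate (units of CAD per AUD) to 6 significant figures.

1 AUD × 52.9249 = 52.9249 INR
52.9249 INR × 0.0167068 = 0.884206 CAD

AUD/CAD = 0.884206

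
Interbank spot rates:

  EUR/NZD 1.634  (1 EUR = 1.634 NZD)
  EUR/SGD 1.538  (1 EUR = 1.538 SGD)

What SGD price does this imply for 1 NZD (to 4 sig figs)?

NZD/SGD = 0.9412

1 NZD ÷ 1.634 = 0.611995 EUR
0.611995 EUR × 1.538 = 0.941248 SGD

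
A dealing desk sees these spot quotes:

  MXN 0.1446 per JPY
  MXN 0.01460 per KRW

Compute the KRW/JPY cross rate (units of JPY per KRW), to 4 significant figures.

1 KRW × 0.01460 = 0.0146 MXN
0.0146 MXN ÷ 0.1446 = 0.100968 JPY

KRW/JPY = 0.1010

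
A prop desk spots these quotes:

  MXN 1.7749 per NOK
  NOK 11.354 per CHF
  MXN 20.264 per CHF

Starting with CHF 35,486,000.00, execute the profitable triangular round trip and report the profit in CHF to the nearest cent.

Profitable loop is CHF → MXN → NOK → CHF:
CHF 35,486,000.00 × 20.264 = MXN 719,088,304.00
MXN 719,088,304.00 ÷ 1.7749 = NOK 405,142,996.23
NOK 405,142,996.23 ÷ 11.354 = CHF 35,682,842.72
Profit = CHF 35,682,842.72 − CHF 35,486,000.00

Profit: CHF 196,842.72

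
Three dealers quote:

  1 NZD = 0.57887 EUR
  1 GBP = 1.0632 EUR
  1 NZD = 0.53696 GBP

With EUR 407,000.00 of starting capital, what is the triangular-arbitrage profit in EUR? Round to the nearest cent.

Profit: EUR 5,684.87

Profitable loop is EUR → GBP → NZD → EUR:
EUR 407,000.00 ÷ 1.0632 = GBP 382,806.62
GBP 382,806.62 ÷ 0.53696 = NZD 712,914.60
NZD 712,914.60 × 0.57887 = EUR 412,684.87
Profit = EUR 412,684.87 − EUR 407,000.00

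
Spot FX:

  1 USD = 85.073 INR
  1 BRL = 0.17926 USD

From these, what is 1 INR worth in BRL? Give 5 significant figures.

INR/BRL = 0.065573

1 INR ÷ 85.073 = 0.0117546 USD
0.0117546 USD ÷ 0.17926 = 0.065573 BRL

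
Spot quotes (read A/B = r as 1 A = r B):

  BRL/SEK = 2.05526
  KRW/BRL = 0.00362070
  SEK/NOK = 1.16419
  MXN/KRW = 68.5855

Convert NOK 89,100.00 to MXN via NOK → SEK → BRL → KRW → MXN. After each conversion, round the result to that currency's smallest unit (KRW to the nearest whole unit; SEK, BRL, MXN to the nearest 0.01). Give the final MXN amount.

MXN 149,955.43

NOK 89,100.00 ÷ 1.16419 = SEK 76,533.90
SEK 76,533.90 ÷ 2.05526 = BRL 37,238.06
BRL 37,238.06 ÷ 0.00362070 = KRW 10,284,768
KRW 10,284,768 ÷ 68.5855 = MXN 149,955.43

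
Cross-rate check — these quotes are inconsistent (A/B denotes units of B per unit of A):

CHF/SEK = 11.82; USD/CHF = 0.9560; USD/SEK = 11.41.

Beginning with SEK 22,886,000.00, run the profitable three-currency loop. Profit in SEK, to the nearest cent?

Profitable loop is SEK → CHF → USD → SEK:
SEK 22,886,000.00 ÷ 11.82 = CHF 1,936,209.81
CHF 1,936,209.81 ÷ 0.9560 = USD 2,025,324.07
USD 2,025,324.07 × 11.41 = SEK 23,108,947.67
Profit = SEK 23,108,947.67 − SEK 22,886,000.00

Profit: SEK 222,947.67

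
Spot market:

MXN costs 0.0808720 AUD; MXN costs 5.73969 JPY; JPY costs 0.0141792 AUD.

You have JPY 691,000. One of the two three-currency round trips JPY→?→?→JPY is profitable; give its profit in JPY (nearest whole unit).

Profitable loop is JPY → AUD → MXN → JPY:
JPY 691,000 × 0.0141792 = AUD 9,797.83
AUD 9,797.83 ÷ 0.0808720 = MXN 121,152.28
MXN 121,152.28 × 5.73969 = JPY 695,377
Profit = JPY 695,377 − JPY 691,000

Profit: JPY 4,377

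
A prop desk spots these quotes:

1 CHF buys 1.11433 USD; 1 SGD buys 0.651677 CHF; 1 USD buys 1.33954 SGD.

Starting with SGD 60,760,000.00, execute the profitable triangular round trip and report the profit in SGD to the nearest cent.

Profitable loop is SGD → USD → CHF → SGD:
SGD 60,760,000.00 ÷ 1.33954 = USD 45,358,854.53
USD 45,358,854.53 ÷ 1.11433 = CHF 40,705,046.56
CHF 40,705,046.56 ÷ 0.651677 = SGD 62,461,996.60
Profit = SGD 62,461,996.60 − SGD 60,760,000.00

Profit: SGD 1,701,996.60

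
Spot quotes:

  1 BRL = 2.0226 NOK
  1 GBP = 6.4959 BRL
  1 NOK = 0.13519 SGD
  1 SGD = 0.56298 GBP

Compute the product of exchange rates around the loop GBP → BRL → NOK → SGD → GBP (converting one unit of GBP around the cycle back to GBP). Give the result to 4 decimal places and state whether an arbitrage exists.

Around GBP → BRL → NOK → SGD → GBP: 1 × 6.4959 × 2.0226 × 0.13519 × 0.56298 = 0.999970
Product ≈ 1 (deviation 0.003%, within rounding noise).

1.0000 (no arbitrage)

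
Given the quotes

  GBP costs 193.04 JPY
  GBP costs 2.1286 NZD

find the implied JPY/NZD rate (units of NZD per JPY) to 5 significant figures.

1 JPY ÷ 193.04 = 0.00518027 GBP
0.00518027 GBP × 2.1286 = 0.0110267 NZD

JPY/NZD = 0.011027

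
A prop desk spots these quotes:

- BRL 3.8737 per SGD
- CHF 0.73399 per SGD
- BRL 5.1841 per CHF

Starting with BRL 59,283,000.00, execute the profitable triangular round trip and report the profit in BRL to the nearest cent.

Profit: BRL 1,069,135.68

Profitable loop is BRL → CHF → SGD → BRL:
BRL 59,283,000.00 ÷ 5.1841 = CHF 11,435,543.30
CHF 11,435,543.30 ÷ 0.73399 = SGD 15,579,971.52
SGD 15,579,971.52 × 3.8737 = BRL 60,352,135.68
Profit = BRL 60,352,135.68 − BRL 59,283,000.00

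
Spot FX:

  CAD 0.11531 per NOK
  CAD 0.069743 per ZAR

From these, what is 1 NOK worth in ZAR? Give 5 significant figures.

NOK/ZAR = 1.6534

1 NOK × 0.11531 = 0.11531 CAD
0.11531 CAD ÷ 0.069743 = 1.65336 ZAR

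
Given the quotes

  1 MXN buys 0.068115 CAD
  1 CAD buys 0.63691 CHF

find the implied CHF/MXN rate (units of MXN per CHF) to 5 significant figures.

CHF/MXN = 23.050

1 CHF ÷ 0.63691 = 1.57008 CAD
1.57008 CAD ÷ 0.068115 = 23.0504 MXN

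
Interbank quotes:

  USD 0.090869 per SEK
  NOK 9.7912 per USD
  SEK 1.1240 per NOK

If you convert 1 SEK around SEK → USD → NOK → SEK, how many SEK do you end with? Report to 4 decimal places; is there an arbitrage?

1.0000 (no arbitrage)

Around SEK → USD → NOK → SEK: 1 × 0.090869 × 9.7912 × 1.1240 = 1.000041
Product ≈ 1 (deviation 0.004%, within rounding noise).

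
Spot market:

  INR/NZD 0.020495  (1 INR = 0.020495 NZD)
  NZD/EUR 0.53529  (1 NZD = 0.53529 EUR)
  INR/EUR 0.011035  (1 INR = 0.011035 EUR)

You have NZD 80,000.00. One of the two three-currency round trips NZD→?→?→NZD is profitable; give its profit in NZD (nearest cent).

Profit: NZD 468.38

Profitable loop is NZD → INR → EUR → NZD:
NZD 80,000.00 ÷ 0.020495 = INR 3,903,391.07
INR 3,903,391.07 × 0.011035 = EUR 43,073.92
EUR 43,073.92 ÷ 0.53529 = NZD 80,468.38
Profit = NZD 80,468.38 − NZD 80,000.00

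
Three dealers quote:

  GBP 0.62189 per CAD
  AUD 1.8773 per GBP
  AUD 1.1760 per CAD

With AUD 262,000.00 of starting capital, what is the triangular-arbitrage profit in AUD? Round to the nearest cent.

Profit: AUD 1,913.35

Profitable loop is AUD → GBP → CAD → AUD:
AUD 262,000.00 ÷ 1.8773 = GBP 139,562.14
GBP 139,562.14 ÷ 0.62189 = CAD 224,416.11
CAD 224,416.11 × 1.1760 = AUD 263,913.35
Profit = AUD 263,913.35 − AUD 262,000.00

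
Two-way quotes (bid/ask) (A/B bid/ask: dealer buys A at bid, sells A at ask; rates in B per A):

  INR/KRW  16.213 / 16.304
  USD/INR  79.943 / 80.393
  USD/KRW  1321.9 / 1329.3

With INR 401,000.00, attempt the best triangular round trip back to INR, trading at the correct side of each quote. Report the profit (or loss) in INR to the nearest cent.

Best loop INR → USD → KRW → INR:
INR 401,000.00 ÷ 80.393 (buy USD at ask) = USD 4,988.00
USD 4,988.00 × 1321.9 (sell USD at bid) = KRW 6,593,633
KRW 6,593,633 ÷ 16.304 (buy INR at ask) = INR 404,418.09

Net profit: INR 3,418.09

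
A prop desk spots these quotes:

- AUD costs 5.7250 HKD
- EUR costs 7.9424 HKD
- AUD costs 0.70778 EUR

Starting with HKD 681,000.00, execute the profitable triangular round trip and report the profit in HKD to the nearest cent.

Profit: HKD 12,541.67

Profitable loop is HKD → EUR → AUD → HKD:
HKD 681,000.00 ÷ 7.9424 = EUR 85,742.34
EUR 85,742.34 ÷ 0.70778 = AUD 121,142.65
AUD 121,142.65 × 5.7250 = HKD 693,541.67
Profit = HKD 693,541.67 − HKD 681,000.00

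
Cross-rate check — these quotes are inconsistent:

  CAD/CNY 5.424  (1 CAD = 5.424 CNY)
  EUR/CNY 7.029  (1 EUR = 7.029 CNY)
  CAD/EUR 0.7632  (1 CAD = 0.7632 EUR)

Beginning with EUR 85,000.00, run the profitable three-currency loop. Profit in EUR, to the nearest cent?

Profit: EUR 942.25

Profitable loop is EUR → CAD → CNY → EUR:
EUR 85,000.00 ÷ 0.7632 = CAD 111,373.17
CAD 111,373.17 × 5.424 = CNY 604,088.05
CNY 604,088.05 ÷ 7.029 = EUR 85,942.25
Profit = EUR 85,942.25 − EUR 85,000.00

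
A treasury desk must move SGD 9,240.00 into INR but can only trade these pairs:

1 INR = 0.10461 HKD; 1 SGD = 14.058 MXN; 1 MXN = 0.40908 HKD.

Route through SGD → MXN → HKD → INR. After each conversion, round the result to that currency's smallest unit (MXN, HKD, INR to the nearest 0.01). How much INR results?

SGD 9,240.00 × 14.058 = MXN 129,895.92
MXN 129,895.92 × 0.40908 = HKD 53,137.82
HKD 53,137.82 ÷ 0.10461 = INR 507,961.19

INR 507,961.19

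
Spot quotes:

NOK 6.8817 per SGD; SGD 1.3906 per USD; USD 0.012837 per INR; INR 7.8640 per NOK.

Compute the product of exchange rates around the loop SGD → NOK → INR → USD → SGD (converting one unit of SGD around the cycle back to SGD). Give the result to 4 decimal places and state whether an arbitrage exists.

Around SGD → NOK → INR → USD → SGD: 1 × 6.8817 × 7.8640 × 0.012837 × 1.3906 = 0.966062
Product < 1; profitable direction is SGD → USD → INR → NOK → SGD.

0.9661 (arbitrage exists)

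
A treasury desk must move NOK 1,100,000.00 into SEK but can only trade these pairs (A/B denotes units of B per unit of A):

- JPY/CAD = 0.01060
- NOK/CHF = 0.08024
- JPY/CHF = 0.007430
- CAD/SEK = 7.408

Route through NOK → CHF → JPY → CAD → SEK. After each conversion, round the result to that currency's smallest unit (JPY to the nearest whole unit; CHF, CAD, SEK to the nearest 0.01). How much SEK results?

NOK 1,100,000.00 × 0.08024 = CHF 88,264.00
CHF 88,264.00 ÷ 0.007430 = JPY 11,879,408
JPY 11,879,408 × 0.01060 = CAD 125,921.72
CAD 125,921.72 × 7.408 = SEK 932,828.10

SEK 932,828.10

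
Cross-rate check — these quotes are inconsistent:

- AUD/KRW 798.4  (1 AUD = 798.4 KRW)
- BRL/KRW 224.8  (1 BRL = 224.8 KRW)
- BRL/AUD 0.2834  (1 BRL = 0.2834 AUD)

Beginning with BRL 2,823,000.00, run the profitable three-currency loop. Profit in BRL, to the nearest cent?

Profitable loop is BRL → AUD → KRW → BRL:
BRL 2,823,000.00 × 0.2834 = AUD 800,038.20
AUD 800,038.20 × 798.4 = KRW 638,750,499
KRW 638,750,499 ÷ 224.8 = BRL 2,841,416.81
Profit = BRL 2,841,416.81 − BRL 2,823,000.00

Profit: BRL 18,416.81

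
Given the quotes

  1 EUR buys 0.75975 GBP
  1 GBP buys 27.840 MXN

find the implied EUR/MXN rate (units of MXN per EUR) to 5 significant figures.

EUR/MXN = 21.151

1 EUR × 0.75975 = 0.75975 GBP
0.75975 GBP × 27.840 = 21.1514 MXN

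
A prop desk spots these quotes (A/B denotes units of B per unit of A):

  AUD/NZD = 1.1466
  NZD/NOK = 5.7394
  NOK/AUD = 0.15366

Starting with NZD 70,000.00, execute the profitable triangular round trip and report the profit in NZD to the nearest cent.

Profit: NZD 784.36

Profitable loop is NZD → NOK → AUD → NZD:
NZD 70,000.00 × 5.7394 = NOK 401,758.00
NOK 401,758.00 × 0.15366 = AUD 61,734.13
AUD 61,734.13 × 1.1466 = NZD 70,784.36
Profit = NZD 70,784.36 − NZD 70,000.00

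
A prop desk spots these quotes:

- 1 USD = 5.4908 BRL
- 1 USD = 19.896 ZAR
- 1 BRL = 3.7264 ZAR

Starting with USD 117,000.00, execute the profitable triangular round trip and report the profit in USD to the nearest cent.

Profit: USD 3,322.04

Profitable loop is USD → BRL → ZAR → USD:
USD 117,000.00 × 5.4908 = BRL 642,423.60
BRL 642,423.60 × 3.7264 = ZAR 2,393,927.30
ZAR 2,393,927.30 ÷ 19.896 = USD 120,322.04
Profit = USD 120,322.04 − USD 117,000.00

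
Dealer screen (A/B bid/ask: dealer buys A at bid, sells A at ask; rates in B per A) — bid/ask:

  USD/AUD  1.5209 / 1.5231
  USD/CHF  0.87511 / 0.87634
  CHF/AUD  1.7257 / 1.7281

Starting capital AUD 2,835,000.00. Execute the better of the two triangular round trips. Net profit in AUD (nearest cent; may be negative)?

Net profit: AUD 12,162.26

Best loop AUD → CHF → USD → AUD:
AUD 2,835,000.00 ÷ 1.7281 (buy CHF at ask) = CHF 1,640,530.06
CHF 1,640,530.06 ÷ 0.87634 (buy USD at ask) = USD 1,872,024.63
USD 1,872,024.63 × 1.5209 (sell USD at bid) = AUD 2,847,162.26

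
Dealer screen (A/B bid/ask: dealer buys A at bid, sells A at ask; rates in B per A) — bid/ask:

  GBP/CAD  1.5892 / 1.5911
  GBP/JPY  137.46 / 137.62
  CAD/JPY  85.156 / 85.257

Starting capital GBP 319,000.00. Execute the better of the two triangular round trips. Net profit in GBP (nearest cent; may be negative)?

Best loop GBP → JPY → CAD → GBP:
GBP 319,000.00 × 137.46 (sell GBP at bid) = JPY 43,849,740
JPY 43,849,740 ÷ 85.257 (buy CAD at ask) = CAD 514,324.22
CAD 514,324.22 ÷ 1.5911 (buy GBP at ask) = GBP 323,250.72

Net profit: GBP 4,250.72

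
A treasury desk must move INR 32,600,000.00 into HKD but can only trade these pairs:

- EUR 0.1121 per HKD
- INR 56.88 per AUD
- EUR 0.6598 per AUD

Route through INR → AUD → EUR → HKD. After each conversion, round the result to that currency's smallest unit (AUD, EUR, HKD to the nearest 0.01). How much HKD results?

HKD 3,373,375.74

INR 32,600,000.00 ÷ 56.88 = AUD 573,136.43
AUD 573,136.43 × 0.6598 = EUR 378,155.42
EUR 378,155.42 ÷ 0.1121 = HKD 3,373,375.74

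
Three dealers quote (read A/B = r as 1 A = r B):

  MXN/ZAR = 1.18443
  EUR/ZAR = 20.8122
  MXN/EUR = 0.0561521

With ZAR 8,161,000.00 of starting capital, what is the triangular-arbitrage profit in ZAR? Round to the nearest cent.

Profitable loop is ZAR → EUR → MXN → ZAR:
ZAR 8,161,000.00 ÷ 20.8122 = EUR 392,125.77
EUR 392,125.77 ÷ 0.0561521 = MXN 6,983,278.85
MXN 6,983,278.85 × 1.18443 = ZAR 8,271,204.97
Profit = ZAR 8,271,204.97 − ZAR 8,161,000.00

Profit: ZAR 110,204.97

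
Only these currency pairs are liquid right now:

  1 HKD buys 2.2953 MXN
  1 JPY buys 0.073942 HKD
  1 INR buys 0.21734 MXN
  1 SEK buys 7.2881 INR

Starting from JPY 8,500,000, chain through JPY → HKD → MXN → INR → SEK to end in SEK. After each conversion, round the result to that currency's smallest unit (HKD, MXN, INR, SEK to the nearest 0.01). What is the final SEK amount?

JPY 8,500,000 × 0.073942 = HKD 628,507.00
HKD 628,507.00 × 2.2953 = MXN 1,442,612.12
MXN 1,442,612.12 ÷ 0.21734 = INR 6,637,582.22
INR 6,637,582.22 ÷ 7.2881 = SEK 910,742.47

SEK 910,742.47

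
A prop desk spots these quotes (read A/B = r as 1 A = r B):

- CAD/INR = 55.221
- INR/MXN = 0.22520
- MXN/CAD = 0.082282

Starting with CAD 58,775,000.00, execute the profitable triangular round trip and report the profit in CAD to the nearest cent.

Profitable loop is CAD → INR → MXN → CAD:
CAD 58,775,000.00 × 55.221 = INR 3,245,614,275.00
INR 3,245,614,275.00 × 0.22520 = MXN 730,912,334.73
MXN 730,912,334.73 × 0.082282 = CAD 60,140,928.73
Profit = CAD 60,140,928.73 − CAD 58,775,000.00

Profit: CAD 1,365,928.73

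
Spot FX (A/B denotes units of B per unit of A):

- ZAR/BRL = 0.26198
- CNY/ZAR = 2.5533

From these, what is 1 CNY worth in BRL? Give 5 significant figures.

1 CNY × 2.5533 = 2.5533 ZAR
2.5533 ZAR × 0.26198 = 0.668914 BRL

CNY/BRL = 0.66891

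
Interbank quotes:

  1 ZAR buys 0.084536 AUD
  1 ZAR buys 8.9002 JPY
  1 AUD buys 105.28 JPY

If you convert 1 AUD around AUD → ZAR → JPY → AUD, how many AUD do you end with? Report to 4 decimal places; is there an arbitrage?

Around AUD → ZAR → JPY → AUD: 1 ÷ 0.084536 × 8.9002 ÷ 105.28 = 1.000028
Product ≈ 1 (deviation 0.003%, within rounding noise).

1.0000 (no arbitrage)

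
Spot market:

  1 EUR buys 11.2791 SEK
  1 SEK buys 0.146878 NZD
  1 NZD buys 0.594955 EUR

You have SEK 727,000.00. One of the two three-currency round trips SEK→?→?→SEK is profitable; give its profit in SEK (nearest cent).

Profitable loop is SEK → EUR → NZD → SEK:
SEK 727,000.00 ÷ 11.2791 = EUR 64,455.50
EUR 64,455.50 ÷ 0.594955 = NZD 108,336.76
NZD 108,336.76 ÷ 0.146878 = SEK 737,596.92
Profit = SEK 737,596.92 − SEK 727,000.00

Profit: SEK 10,596.92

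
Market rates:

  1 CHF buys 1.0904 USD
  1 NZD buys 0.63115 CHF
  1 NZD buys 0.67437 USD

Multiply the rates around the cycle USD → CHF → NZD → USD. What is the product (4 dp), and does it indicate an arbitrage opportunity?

Around USD → CHF → NZD → USD: 1 ÷ 1.0904 ÷ 0.63115 × 0.67437 = 0.979896
Product < 1; profitable direction is USD → NZD → CHF → USD.

0.9799 (arbitrage exists)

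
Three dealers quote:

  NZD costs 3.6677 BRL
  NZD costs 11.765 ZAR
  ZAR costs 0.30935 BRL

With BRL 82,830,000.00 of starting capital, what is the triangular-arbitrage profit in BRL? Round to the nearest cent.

Profit: BRL 641,730.03

Profitable loop is BRL → ZAR → NZD → BRL:
BRL 82,830,000.00 ÷ 0.30935 = ZAR 267,754,970.10
ZAR 267,754,970.10 ÷ 11.765 = NZD 22,758,603.49
NZD 22,758,603.49 × 3.6677 = BRL 83,471,730.03
Profit = BRL 83,471,730.03 − BRL 82,830,000.00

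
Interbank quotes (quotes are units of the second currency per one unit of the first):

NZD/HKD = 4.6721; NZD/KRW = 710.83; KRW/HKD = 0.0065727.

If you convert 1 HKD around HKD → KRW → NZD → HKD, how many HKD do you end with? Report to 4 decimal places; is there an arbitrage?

Around HKD → KRW → NZD → HKD: 1 ÷ 0.0065727 ÷ 710.83 × 4.6721 = 1.000006
Product ≈ 1 (deviation 0.001%, within rounding noise).

1.0000 (no arbitrage)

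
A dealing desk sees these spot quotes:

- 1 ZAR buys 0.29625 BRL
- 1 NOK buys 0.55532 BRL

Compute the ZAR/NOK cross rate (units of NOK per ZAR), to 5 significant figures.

ZAR/NOK = 0.53348

1 ZAR × 0.29625 = 0.29625 BRL
0.29625 BRL ÷ 0.55532 = 0.533476 NOK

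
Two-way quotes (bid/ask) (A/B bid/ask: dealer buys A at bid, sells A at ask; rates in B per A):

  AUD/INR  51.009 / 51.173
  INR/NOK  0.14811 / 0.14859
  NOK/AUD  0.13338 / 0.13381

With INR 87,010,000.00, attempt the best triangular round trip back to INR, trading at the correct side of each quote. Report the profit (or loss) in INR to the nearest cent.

Net profit: INR 668,088.54

Best loop INR → NOK → AUD → INR:
INR 87,010,000.00 × 0.14811 (sell INR at bid) = NOK 12,887,051.10
NOK 12,887,051.10 × 0.13338 (sell NOK at bid) = AUD 1,718,874.88
AUD 1,718,874.88 × 51.009 (sell AUD at bid) = INR 87,678,088.54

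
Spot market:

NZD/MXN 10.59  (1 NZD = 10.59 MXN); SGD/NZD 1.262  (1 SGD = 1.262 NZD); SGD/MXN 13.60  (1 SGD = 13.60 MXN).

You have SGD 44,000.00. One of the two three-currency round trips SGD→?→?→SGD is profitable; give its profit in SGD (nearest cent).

Profitable loop is SGD → MXN → NZD → SGD:
SGD 44,000.00 × 13.60 = MXN 598,400.00
MXN 598,400.00 ÷ 10.59 = NZD 56,506.14
NZD 56,506.14 ÷ 1.262 = SGD 44,775.07
Profit = SGD 44,775.07 − SGD 44,000.00

Profit: SGD 775.07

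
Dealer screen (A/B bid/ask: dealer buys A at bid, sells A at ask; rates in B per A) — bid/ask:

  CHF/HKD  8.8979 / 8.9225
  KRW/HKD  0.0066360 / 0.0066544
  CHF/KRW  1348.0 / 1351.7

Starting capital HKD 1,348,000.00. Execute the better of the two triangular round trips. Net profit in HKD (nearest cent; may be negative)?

Best loop HKD → CHF → KRW → HKD:
HKD 1,348,000.00 ÷ 8.9225 (buy CHF at ask) = CHF 151,078.73
CHF 151,078.73 × 1348.0 (sell CHF at bid) = KRW 203,654,133
KRW 203,654,133 × 0.0066360 (sell KRW at bid) = HKD 1,351,448.83

Net profit: HKD 3,448.83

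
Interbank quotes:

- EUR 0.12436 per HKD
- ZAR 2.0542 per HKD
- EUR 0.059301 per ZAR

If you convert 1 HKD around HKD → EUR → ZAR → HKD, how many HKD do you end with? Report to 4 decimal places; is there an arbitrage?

Around HKD → EUR → ZAR → HKD: 1 × 0.12436 ÷ 0.059301 ÷ 2.0542 = 1.020883
Product > 1; profitable direction is HKD → EUR → ZAR → HKD.

1.0209 (arbitrage exists)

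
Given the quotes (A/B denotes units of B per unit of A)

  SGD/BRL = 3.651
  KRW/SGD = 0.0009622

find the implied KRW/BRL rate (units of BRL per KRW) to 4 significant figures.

1 KRW × 0.0009622 = 0.0009622 SGD
0.0009622 SGD × 3.651 = 0.00351299 BRL

KRW/BRL = 0.003513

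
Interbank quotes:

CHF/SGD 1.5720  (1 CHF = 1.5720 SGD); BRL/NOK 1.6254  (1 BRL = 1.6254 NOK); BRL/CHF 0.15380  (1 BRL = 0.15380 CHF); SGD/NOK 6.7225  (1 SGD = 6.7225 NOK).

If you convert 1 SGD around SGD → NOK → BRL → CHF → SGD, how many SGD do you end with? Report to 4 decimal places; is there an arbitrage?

1.0000 (no arbitrage)

Around SGD → NOK → BRL → CHF → SGD: 1 × 6.7225 ÷ 1.6254 × 0.15380 × 1.5720 = 0.999953
Product ≈ 1 (deviation 0.005%, within rounding noise).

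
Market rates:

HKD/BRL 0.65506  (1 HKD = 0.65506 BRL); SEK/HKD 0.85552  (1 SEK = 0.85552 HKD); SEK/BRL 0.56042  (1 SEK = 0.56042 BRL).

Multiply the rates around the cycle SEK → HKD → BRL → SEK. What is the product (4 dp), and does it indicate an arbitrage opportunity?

Around SEK → HKD → BRL → SEK: 1 × 0.85552 × 0.65506 ÷ 0.56042 = 0.999995
Product ≈ 1 (deviation 0.001%, within rounding noise).

1.0000 (no arbitrage)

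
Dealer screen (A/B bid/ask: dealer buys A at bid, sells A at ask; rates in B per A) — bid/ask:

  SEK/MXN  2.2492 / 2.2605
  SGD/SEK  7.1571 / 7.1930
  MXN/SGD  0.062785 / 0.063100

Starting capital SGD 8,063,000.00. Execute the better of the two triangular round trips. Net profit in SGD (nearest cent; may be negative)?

Best loop SGD → SEK → MXN → SGD:
SGD 8,063,000.00 × 7.1571 (sell SGD at bid) = SEK 57,707,697.30
SEK 57,707,697.30 × 2.2492 (sell SEK at bid) = MXN 129,796,152.77
MXN 129,796,152.77 × 0.062785 (sell MXN at bid) = SGD 8,149,251.45

Net profit: SGD 86,251.45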